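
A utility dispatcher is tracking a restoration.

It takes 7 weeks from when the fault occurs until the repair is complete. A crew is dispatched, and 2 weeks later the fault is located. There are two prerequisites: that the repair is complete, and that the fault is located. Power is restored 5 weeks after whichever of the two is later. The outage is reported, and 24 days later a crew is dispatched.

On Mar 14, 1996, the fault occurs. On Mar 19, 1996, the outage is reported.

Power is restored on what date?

The fault occurs: Mar 14, 1996.
The repair is complete: Mar 14, 1996 + 7 weeks = May 2, 1996.
The outage is reported: Mar 19, 1996.
A crew is dispatched: Mar 19, 1996 + 24 days = Apr 12, 1996.
The fault is located: Apr 12, 1996 + 2 weeks = Apr 26, 1996.
Both prerequisites met — the repair is complete (May 2, 1996), the fault is located (Apr 26, 1996); the later is May 2, 1996.
Power is restored: May 2, 1996 + 5 weeks = Jun 6, 1996.

Jun 6, 1996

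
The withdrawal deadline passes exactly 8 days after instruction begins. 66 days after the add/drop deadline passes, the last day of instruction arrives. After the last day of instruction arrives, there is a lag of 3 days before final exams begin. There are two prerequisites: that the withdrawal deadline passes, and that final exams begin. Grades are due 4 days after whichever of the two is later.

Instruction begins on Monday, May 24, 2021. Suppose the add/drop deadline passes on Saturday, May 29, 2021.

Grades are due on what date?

Tuesday, August 10, 2021

Instruction begins: May 24, 2021.
The withdrawal deadline passes: May 24, 2021 + 8 days = Jun 1, 2021.
The add/drop deadline passes: May 29, 2021.
The last day of instruction arrives: May 29, 2021 + 66 days = Aug 3, 2021.
Final exams begin: Aug 3, 2021 + 3 days = Aug 6, 2021.
Both prerequisites met — the withdrawal deadline passes (Jun 1, 2021), final exams begin (Aug 6, 2021); the later is Aug 6, 2021.
Grades are due: Aug 6, 2021 + 4 days = Aug 10, 2021.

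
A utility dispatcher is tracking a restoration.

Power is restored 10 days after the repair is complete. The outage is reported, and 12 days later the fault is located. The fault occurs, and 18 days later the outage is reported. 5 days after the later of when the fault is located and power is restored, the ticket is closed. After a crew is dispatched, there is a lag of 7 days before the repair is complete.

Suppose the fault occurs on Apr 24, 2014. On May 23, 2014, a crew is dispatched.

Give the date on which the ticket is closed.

The fault occurs: Apr 24, 2014.
The outage is reported: Apr 24, 2014 + 18 days = May 12, 2014.
The fault is located: May 12, 2014 + 12 days = May 24, 2014.
A crew is dispatched: May 23, 2014.
The repair is complete: May 23, 2014 + 7 days = May 30, 2014.
Power is restored: May 30, 2014 + 10 days = Jun 9, 2014.
Both prerequisites met — the fault is located (May 24, 2014), power is restored (Jun 9, 2014); the later is Jun 9, 2014.
The ticket is closed: Jun 9, 2014 + 5 days = Jun 14, 2014.

Jun 14, 2014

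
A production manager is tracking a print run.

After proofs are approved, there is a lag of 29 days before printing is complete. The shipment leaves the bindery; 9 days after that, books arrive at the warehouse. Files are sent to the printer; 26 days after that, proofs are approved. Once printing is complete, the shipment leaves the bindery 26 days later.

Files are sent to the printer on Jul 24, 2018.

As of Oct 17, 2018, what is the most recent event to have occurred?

The shipment leaves the bindery

Files are sent to the printer: Jul 24, 2018.
Proofs are approved: Jul 24, 2018 + 26 days = Aug 19, 2018.
Printing is complete: Aug 19, 2018 + 29 days = Sep 17, 2018.
The shipment leaves the bindery: Sep 17, 2018 + 26 days = Oct 13, 2018.
Books arrive at the warehouse: Oct 13, 2018 + 9 days = Oct 22, 2018.
Oct 17, 2018 falls between when the shipment leaves the bindery (Oct 13, 2018) and when books arrive at the warehouse (Oct 22, 2018).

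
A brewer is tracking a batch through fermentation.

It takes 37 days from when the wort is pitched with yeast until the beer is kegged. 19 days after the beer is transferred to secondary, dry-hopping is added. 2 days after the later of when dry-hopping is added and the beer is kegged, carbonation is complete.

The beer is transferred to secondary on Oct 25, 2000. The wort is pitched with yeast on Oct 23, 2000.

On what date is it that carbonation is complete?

The beer is transferred to secondary: Oct 25, 2000.
Dry-hopping is added: Oct 25, 2000 + 19 days = Nov 13, 2000.
The wort is pitched with yeast: Oct 23, 2000.
The beer is kegged: Oct 23, 2000 + 37 days = Nov 29, 2000.
Both prerequisites met — dry-hopping is added (Nov 13, 2000), the beer is kegged (Nov 29, 2000); the later is Nov 29, 2000.
Carbonation is complete: Nov 29, 2000 + 2 days = Dec 1, 2000.

Dec 1, 2000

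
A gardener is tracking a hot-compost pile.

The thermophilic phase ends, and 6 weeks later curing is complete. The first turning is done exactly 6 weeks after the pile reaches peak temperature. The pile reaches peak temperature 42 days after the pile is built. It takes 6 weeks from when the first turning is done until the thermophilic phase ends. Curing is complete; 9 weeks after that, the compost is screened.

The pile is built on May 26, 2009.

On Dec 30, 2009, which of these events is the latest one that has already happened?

Curing is complete

The pile is built: May 26, 2009.
The pile reaches peak temperature: May 26, 2009 + 42 days = Jul 7, 2009.
The first turning is done: Jul 7, 2009 + 6 weeks = Aug 18, 2009.
The thermophilic phase ends: Aug 18, 2009 + 6 weeks = Sep 29, 2009.
Curing is complete: Sep 29, 2009 + 6 weeks = Nov 10, 2009.
The compost is screened: Nov 10, 2009 + 9 weeks = Jan 12, 2010.
Dec 30, 2009 falls between when curing is complete (Nov 10, 2009) and when the compost is screened (Jan 12, 2010).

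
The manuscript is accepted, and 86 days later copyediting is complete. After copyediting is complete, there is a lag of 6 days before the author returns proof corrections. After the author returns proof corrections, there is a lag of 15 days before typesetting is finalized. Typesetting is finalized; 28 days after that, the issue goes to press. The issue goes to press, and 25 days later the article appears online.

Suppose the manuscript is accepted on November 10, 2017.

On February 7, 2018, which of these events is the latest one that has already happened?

The manuscript is accepted: Nov 10, 2017.
Copyediting is complete: Nov 10, 2017 + 86 days = Feb 4, 2018.
The author returns proof corrections: Feb 4, 2018 + 6 days = Feb 10, 2018.
Typesetting is finalized: Feb 10, 2018 + 15 days = Feb 25, 2018.
The issue goes to press: Feb 25, 2018 + 28 days = Mar 25, 2018.
The article appears online: Mar 25, 2018 + 25 days = Apr 19, 2018.
Feb 7, 2018 falls between when copyediting is complete (Feb 4, 2018) and when the author returns proof corrections (Feb 10, 2018).

Copyediting is complete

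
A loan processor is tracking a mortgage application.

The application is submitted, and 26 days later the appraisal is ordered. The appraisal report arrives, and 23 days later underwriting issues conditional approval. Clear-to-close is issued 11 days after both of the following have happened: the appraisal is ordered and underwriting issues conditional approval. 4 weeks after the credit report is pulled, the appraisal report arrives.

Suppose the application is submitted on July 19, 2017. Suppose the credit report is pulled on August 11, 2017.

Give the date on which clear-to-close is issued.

The application is submitted: Jul 19, 2017.
The appraisal is ordered: Jul 19, 2017 + 26 days = Aug 14, 2017.
The credit report is pulled: Aug 11, 2017.
The appraisal report arrives: Aug 11, 2017 + 4 weeks = Sep 8, 2017.
Underwriting issues conditional approval: Sep 8, 2017 + 23 days = Oct 1, 2017.
Both prerequisites met — the appraisal is ordered (Aug 14, 2017), underwriting issues conditional approval (Oct 1, 2017); the later is Oct 1, 2017.
Clear-to-close is issued: Oct 1, 2017 + 11 days = Oct 12, 2017.

October 12, 2017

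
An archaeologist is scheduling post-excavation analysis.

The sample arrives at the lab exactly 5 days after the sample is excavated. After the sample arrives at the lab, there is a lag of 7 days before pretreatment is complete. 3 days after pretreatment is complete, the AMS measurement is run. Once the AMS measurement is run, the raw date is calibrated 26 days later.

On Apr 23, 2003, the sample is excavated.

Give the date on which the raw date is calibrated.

The sample is excavated: Apr 23, 2003.
The sample arrives at the lab: Apr 23, 2003 + 5 days = Apr 28, 2003.
Pretreatment is complete: Apr 28, 2003 + 7 days = May 5, 2003.
The AMS measurement is run: May 5, 2003 + 3 days = May 8, 2003.
The raw date is calibrated: May 8, 2003 + 26 days = Jun 3, 2003.

Jun 3, 2003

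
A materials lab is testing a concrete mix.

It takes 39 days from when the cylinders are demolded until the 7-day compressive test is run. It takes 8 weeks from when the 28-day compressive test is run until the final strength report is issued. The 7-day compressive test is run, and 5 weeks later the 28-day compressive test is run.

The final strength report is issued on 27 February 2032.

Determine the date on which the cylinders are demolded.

The final strength report is issued: Feb 27, 2032.
The 28-day compressive test is run: Feb 27, 2032 − 8 weeks = Jan 2, 2032.
The 7-day compressive test is run: Jan 2, 2032 − 5 weeks = Nov 28, 2031.
The cylinders are demolded: Nov 28, 2031 − 39 days = Oct 20, 2031.

20 October 2031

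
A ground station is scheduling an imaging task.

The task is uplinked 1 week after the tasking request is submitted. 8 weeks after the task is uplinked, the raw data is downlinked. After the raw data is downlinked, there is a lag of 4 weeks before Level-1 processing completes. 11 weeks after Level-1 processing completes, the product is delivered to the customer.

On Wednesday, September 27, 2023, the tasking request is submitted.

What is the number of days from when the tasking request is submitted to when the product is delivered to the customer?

Causal path: the tasking request is submitted → the task is uplinked → the raw data is downlinked → Level-1 processing completes → the product is delivered to the customer.
Total delay along the path: 1 + 8 + 4 + 11 weeks = 24 weeks = 168 days.

168 days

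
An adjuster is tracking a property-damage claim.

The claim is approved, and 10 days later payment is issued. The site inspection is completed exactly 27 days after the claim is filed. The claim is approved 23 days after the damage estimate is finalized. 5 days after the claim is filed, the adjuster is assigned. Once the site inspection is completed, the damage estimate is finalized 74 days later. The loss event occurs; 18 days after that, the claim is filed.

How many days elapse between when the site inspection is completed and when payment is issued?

107 days

Causal path: the site inspection is completed → the damage estimate is finalized → the claim is approved → payment is issued.
Total delay along the path: 74 + 23 + 10 = 107 days.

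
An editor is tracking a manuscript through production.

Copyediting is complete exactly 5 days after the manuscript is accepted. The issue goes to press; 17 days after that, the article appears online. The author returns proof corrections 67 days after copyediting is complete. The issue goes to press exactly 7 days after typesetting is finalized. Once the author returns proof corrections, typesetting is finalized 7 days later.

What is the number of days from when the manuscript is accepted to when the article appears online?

Causal path: the manuscript is accepted → copyediting is complete → the author returns proof corrections → typesetting is finalized → the issue goes to press → the article appears online.
Total delay along the path: 5 + 67 + 7 + 7 + 17 = 103 days.

103 days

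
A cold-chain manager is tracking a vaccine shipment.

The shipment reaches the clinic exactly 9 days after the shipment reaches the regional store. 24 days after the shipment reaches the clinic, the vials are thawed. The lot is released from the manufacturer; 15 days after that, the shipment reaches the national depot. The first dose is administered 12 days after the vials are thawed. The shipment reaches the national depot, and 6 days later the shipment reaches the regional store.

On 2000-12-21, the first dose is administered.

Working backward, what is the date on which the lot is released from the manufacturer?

2000-10-16

The first dose is administered: Dec 21, 2000.
The vials are thawed: Dec 21, 2000 − 12 days = Dec 9, 2000.
The shipment reaches the clinic: Dec 9, 2000 − 24 days = Nov 15, 2000.
The shipment reaches the regional store: Nov 15, 2000 − 9 days = Nov 6, 2000.
The shipment reaches the national depot: Nov 6, 2000 − 6 days = Oct 31, 2000.
The lot is released from the manufacturer: Oct 31, 2000 − 15 days = Oct 16, 2000.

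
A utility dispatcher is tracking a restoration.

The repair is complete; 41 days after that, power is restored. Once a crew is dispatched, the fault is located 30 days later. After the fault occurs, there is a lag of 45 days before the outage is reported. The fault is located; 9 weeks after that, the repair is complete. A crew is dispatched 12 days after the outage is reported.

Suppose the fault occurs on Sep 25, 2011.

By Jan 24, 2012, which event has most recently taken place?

The fault is located

The fault occurs: Sep 25, 2011.
The outage is reported: Sep 25, 2011 + 45 days = Nov 9, 2011.
A crew is dispatched: Nov 9, 2011 + 12 days = Nov 21, 2011.
The fault is located: Nov 21, 2011 + 30 days = Dec 21, 2011.
The repair is complete: Dec 21, 2011 + 9 weeks = Feb 22, 2012.
Power is restored: Feb 22, 2012 + 41 days = Apr 3, 2012.
Jan 24, 2012 falls between when the fault is located (Dec 21, 2011) and when the repair is complete (Feb 22, 2012).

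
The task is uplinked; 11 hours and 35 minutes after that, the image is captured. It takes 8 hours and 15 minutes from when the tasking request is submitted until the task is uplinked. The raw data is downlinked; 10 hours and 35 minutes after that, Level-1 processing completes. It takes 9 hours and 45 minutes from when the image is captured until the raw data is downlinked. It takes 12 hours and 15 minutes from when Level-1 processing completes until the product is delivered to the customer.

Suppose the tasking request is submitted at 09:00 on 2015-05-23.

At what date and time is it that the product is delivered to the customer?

The tasking request is submitted: 09:00 May 23, 2015.
The task is uplinked: 09:00 May 23, 2015 + 8h15m = 17:15 May 23, 2015.
The image is captured: 17:15 May 23, 2015 + 11h35m = 04:50 May 24, 2015.
The raw data is downlinked: 04:50 May 24, 2015 + 9h45m = 14:35 May 24, 2015.
Level-1 processing completes: 14:35 May 24, 2015 + 10h35m = 01:10 May 25, 2015.
The product is delivered to the customer: 01:10 May 25, 2015 + 12h15m = 13:25 May 25, 2015.

13:25 on 2015-05-25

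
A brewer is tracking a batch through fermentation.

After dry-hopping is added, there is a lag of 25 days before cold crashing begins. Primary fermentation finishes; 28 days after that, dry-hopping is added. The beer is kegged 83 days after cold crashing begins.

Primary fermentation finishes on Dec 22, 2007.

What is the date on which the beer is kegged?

Primary fermentation finishes: Dec 22, 2007.
Dry-hopping is added: Dec 22, 2007 + 28 days = Jan 19, 2008.
Cold crashing begins: Jan 19, 2008 + 25 days = Feb 13, 2008.
The beer is kegged: Feb 13, 2008 + 83 days = May 6, 2008.

May 6, 2008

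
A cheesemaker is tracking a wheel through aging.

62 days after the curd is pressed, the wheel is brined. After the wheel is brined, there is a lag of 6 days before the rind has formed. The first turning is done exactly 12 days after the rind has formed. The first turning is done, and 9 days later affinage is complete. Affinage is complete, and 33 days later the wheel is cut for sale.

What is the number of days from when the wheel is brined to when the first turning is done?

Causal path: the wheel is brined → the rind has formed → the first turning is done.
Total delay along the path: 6 + 12 = 18 days.

18 days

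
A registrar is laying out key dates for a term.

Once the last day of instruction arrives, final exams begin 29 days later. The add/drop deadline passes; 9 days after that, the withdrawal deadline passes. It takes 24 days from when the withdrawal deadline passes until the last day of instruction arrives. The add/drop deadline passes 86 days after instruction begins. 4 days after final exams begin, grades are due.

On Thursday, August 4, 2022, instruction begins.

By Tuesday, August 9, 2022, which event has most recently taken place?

Instruction begins: Aug 4, 2022.
The add/drop deadline passes: Aug 4, 2022 + 86 days = Oct 29, 2022.
The withdrawal deadline passes: Oct 29, 2022 + 9 days = Nov 7, 2022.
The last day of instruction arrives: Nov 7, 2022 + 24 days = Dec 1, 2022.
Final exams begin: Dec 1, 2022 + 29 days = Dec 30, 2022.
Grades are due: Dec 30, 2022 + 4 days = Jan 3, 2023.
Aug 9, 2022 falls between when instruction begins (Aug 4, 2022) and when the add/drop deadline passes (Oct 29, 2022).

Instruction begins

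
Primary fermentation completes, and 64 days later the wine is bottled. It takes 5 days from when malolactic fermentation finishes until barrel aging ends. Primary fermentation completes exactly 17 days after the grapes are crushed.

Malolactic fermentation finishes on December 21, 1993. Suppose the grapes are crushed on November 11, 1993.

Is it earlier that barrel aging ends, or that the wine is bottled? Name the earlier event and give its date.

Barrel aging ends — December 26, 1993

Malolactic fermentation finishes: Dec 21, 1993.
Barrel aging ends: Dec 21, 1993 + 5 days = Dec 26, 1993.
The grapes are crushed: Nov 11, 1993.
Primary fermentation completes: Nov 11, 1993 + 17 days = Nov 28, 1993.
The wine is bottled: Nov 28, 1993 + 64 days = Jan 31, 1994.
Comparing: barrel aging ends on Dec 26, 1993 vs the wine is bottled on Jan 31, 1994. Earlier: barrel aging ends.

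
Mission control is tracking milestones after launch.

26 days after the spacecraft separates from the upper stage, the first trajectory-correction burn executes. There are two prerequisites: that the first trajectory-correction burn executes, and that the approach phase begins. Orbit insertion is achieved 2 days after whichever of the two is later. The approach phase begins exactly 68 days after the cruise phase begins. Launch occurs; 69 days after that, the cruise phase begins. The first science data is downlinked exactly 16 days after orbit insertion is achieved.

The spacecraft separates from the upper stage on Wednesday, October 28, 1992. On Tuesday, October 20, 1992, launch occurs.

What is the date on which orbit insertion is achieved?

The spacecraft separates from the upper stage: Oct 28, 1992.
The first trajectory-correction burn executes: Oct 28, 1992 + 26 days = Nov 23, 1992.
Launch occurs: Oct 20, 1992.
The cruise phase begins: Oct 20, 1992 + 69 days = Dec 28, 1992.
The approach phase begins: Dec 28, 1992 + 68 days = Mar 6, 1993.
Both prerequisites met — the first trajectory-correction burn executes (Nov 23, 1992), the approach phase begins (Mar 6, 1993); the later is Mar 6, 1993.
Orbit insertion is achieved: Mar 6, 1993 + 2 days = Mar 8, 1993.

Monday, March 8, 1993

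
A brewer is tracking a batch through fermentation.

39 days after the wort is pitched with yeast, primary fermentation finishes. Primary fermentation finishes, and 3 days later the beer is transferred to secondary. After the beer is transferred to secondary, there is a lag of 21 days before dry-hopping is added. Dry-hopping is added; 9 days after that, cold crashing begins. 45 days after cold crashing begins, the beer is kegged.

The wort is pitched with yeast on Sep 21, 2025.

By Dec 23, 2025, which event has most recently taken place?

Cold crashing begins

The wort is pitched with yeast: Sep 21, 2025.
Primary fermentation finishes: Sep 21, 2025 + 39 days = Oct 30, 2025.
The beer is transferred to secondary: Oct 30, 2025 + 3 days = Nov 2, 2025.
Dry-hopping is added: Nov 2, 2025 + 21 days = Nov 23, 2025.
Cold crashing begins: Nov 23, 2025 + 9 days = Dec 2, 2025.
The beer is kegged: Dec 2, 2025 + 45 days = Jan 16, 2026.
Dec 23, 2025 falls between when cold crashing begins (Dec 2, 2025) and when the beer is kegged (Jan 16, 2026).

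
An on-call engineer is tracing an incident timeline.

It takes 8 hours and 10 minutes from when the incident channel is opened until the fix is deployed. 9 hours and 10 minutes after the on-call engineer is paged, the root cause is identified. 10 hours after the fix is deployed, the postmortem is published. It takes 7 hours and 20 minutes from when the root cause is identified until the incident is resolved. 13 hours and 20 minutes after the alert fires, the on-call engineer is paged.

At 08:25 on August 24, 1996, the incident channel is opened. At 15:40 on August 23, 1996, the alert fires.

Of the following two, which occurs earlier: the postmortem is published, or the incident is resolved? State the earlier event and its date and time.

The incident channel is opened: 08:25 Aug 24, 1996.
The fix is deployed: 08:25 Aug 24, 1996 + 8h10m = 16:35 Aug 24, 1996.
The postmortem is published: 16:35 Aug 24, 1996 + 10h = 02:35 Aug 25, 1996.
The alert fires: 15:40 Aug 23, 1996.
The on-call engineer is paged: 15:40 Aug 23, 1996 + 13h20m = 05:00 Aug 24, 1996.
The root cause is identified: 05:00 Aug 24, 1996 + 9h10m = 14:10 Aug 24, 1996.
The incident is resolved: 14:10 Aug 24, 1996 + 7h20m = 21:30 Aug 24, 1996.
Comparing: the postmortem is published at 02:35 Aug 25, 1996 vs the incident is resolved at 21:30 Aug 24, 1996. Earlier: the incident is resolved.

The incident is resolved — 21:30 on August 24, 1996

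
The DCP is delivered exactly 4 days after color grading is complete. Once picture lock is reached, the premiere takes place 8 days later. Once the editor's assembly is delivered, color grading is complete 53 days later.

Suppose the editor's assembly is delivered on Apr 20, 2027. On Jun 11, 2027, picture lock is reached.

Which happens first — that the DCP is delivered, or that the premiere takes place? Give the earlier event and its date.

The editor's assembly is delivered: Apr 20, 2027.
Color grading is complete: Apr 20, 2027 + 53 days = Jun 12, 2027.
The DCP is delivered: Jun 12, 2027 + 4 days = Jun 16, 2027.
Picture lock is reached: Jun 11, 2027.
The premiere takes place: Jun 11, 2027 + 8 days = Jun 19, 2027.
Comparing: the DCP is delivered on Jun 16, 2027 vs the premiere takes place on Jun 19, 2027. Earlier: the DCP is delivered.

The DCP is delivered — Jun 16, 2027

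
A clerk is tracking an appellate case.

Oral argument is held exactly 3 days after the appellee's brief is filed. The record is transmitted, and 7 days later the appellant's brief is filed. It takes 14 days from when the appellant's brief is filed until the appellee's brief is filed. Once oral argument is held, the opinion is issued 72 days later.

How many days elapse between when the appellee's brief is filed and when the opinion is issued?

75 days

Causal path: the appellee's brief is filed → oral argument is held → the opinion is issued.
Total delay along the path: 3 + 72 = 75 days.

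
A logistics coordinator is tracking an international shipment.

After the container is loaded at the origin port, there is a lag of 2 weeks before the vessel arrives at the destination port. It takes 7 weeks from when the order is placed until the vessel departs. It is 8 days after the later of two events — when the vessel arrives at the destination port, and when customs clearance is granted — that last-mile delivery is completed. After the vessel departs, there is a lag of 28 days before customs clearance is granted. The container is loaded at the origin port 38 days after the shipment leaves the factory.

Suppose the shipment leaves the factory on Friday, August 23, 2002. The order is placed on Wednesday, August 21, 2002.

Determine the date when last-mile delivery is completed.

Thursday, November 14, 2002

The shipment leaves the factory: Aug 23, 2002.
The container is loaded at the origin port: Aug 23, 2002 + 38 days = Sep 30, 2002.
The vessel arrives at the destination port: Sep 30, 2002 + 2 weeks = Oct 14, 2002.
The order is placed: Aug 21, 2002.
The vessel departs: Aug 21, 2002 + 7 weeks = Oct 9, 2002.
Customs clearance is granted: Oct 9, 2002 + 28 days = Nov 6, 2002.
Both prerequisites met — the vessel arrives at the destination port (Oct 14, 2002), customs clearance is granted (Nov 6, 2002); the later is Nov 6, 2002.
Last-mile delivery is completed: Nov 6, 2002 + 8 days = Nov 14, 2002.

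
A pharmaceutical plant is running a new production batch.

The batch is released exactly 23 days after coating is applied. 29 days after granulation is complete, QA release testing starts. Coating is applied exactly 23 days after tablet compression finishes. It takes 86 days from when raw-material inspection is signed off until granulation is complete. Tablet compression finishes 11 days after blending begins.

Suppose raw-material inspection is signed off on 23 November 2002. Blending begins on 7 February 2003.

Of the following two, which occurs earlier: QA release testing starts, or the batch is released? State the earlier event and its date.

Raw-material inspection is signed off: Nov 23, 2002.
Granulation is complete: Nov 23, 2002 + 86 days = Feb 17, 2003.
QA release testing starts: Feb 17, 2003 + 29 days = Mar 18, 2003.
Blending begins: Feb 7, 2003.
Tablet compression finishes: Feb 7, 2003 + 11 days = Feb 18, 2003.
Coating is applied: Feb 18, 2003 + 23 days = Mar 13, 2003.
The batch is released: Mar 13, 2003 + 23 days = Apr 5, 2003.
Comparing: QA release testing starts on Mar 18, 2003 vs the batch is released on Apr 5, 2003. Earlier: QA release testing starts.

QA release testing starts — 18 March 2003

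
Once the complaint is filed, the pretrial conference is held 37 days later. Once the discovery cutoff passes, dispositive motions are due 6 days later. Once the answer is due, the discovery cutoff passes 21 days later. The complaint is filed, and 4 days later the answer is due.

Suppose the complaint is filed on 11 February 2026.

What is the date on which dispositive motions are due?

The complaint is filed: Feb 11, 2026.
The answer is due: Feb 11, 2026 + 4 days = Feb 15, 2026.
The discovery cutoff passes: Feb 15, 2026 + 21 days = Mar 8, 2026.
Dispositive motions are due: Mar 8, 2026 + 6 days = Mar 14, 2026.

14 March 2026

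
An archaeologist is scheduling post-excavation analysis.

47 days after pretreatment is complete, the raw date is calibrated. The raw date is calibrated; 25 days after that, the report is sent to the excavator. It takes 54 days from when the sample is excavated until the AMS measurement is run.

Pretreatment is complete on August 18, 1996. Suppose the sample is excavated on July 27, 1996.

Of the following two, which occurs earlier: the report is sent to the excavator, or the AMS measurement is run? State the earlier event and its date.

Pretreatment is complete: Aug 18, 1996.
The raw date is calibrated: Aug 18, 1996 + 47 days = Oct 4, 1996.
The report is sent to the excavator: Oct 4, 1996 + 25 days = Oct 29, 1996.
The sample is excavated: Jul 27, 1996.
The AMS measurement is run: Jul 27, 1996 + 54 days = Sep 19, 1996.
Comparing: the report is sent to the excavator on Oct 29, 1996 vs the AMS measurement is run on Sep 19, 1996. Earlier: the AMS measurement is run.

The AMS measurement is run — September 19, 1996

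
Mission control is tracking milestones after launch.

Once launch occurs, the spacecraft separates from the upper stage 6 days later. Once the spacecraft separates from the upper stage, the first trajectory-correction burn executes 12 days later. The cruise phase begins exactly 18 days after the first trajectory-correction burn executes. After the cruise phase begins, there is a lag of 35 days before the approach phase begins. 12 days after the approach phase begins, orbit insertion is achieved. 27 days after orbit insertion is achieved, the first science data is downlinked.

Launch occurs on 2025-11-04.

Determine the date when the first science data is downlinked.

2026-02-22

Launch occurs: Nov 4, 2025.
The spacecraft separates from the upper stage: Nov 4, 2025 + 6 days = Nov 10, 2025.
The first trajectory-correction burn executes: Nov 10, 2025 + 12 days = Nov 22, 2025.
The cruise phase begins: Nov 22, 2025 + 18 days = Dec 10, 2025.
The approach phase begins: Dec 10, 2025 + 35 days = Jan 14, 2026.
Orbit insertion is achieved: Jan 14, 2026 + 12 days = Jan 26, 2026.
The first science data is downlinked: Jan 26, 2026 + 27 days = Feb 22, 2026.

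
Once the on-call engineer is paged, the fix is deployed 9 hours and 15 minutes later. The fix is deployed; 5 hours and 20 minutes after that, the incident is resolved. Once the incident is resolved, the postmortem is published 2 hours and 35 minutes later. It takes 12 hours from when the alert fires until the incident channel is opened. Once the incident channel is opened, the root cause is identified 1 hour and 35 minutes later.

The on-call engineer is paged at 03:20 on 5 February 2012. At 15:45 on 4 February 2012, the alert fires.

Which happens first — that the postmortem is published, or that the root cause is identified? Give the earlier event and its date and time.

The on-call engineer is paged: 03:20 Feb 5, 2012.
The fix is deployed: 03:20 Feb 5, 2012 + 9h15m = 12:35 Feb 5, 2012.
The incident is resolved: 12:35 Feb 5, 2012 + 5h20m = 17:55 Feb 5, 2012.
The postmortem is published: 17:55 Feb 5, 2012 + 2h35m = 20:30 Feb 5, 2012.
The alert fires: 15:45 Feb 4, 2012.
The incident channel is opened: 15:45 Feb 4, 2012 + 12h = 03:45 Feb 5, 2012.
The root cause is identified: 03:45 Feb 5, 2012 + 1h35m = 05:20 Feb 5, 2012.
Comparing: the postmortem is published at 20:30 Feb 5, 2012 vs the root cause is identified at 05:20 Feb 5, 2012. Earlier: the root cause is identified.

The root cause is identified — 05:20 on 5 February 2012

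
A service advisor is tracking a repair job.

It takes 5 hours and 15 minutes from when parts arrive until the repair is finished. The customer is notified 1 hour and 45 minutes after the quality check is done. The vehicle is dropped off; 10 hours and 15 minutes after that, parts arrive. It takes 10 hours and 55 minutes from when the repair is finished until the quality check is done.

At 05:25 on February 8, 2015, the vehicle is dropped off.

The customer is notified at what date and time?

The vehicle is dropped off: 05:25 Feb 8, 2015.
Parts arrive: 05:25 Feb 8, 2015 + 10h15m = 15:40 Feb 8, 2015.
The repair is finished: 15:40 Feb 8, 2015 + 5h15m = 20:55 Feb 8, 2015.
The quality check is done: 20:55 Feb 8, 2015 + 10h55m = 07:50 Feb 9, 2015.
The customer is notified: 07:50 Feb 9, 2015 + 1h45m = 09:35 Feb 9, 2015.

09:35 on February 9, 2015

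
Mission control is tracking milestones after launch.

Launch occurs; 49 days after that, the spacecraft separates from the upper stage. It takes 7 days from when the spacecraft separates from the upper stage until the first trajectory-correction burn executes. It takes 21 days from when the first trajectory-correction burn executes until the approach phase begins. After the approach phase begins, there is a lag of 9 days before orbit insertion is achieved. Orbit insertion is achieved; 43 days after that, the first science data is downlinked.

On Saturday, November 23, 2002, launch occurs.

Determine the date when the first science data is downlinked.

Launch occurs: Nov 23, 2002.
The spacecraft separates from the upper stage: Nov 23, 2002 + 49 days = Jan 11, 2003.
The first trajectory-correction burn executes: Jan 11, 2003 + 7 days = Jan 18, 2003.
The approach phase begins: Jan 18, 2003 + 21 days = Feb 8, 2003.
Orbit insertion is achieved: Feb 8, 2003 + 9 days = Feb 17, 2003.
The first science data is downlinked: Feb 17, 2003 + 43 days = Apr 1, 2003.

Tuesday, April 1, 2003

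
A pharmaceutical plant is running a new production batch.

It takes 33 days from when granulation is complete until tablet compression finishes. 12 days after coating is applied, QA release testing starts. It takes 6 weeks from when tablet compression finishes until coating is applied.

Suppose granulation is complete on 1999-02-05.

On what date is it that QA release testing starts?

Granulation is complete: Feb 5, 1999.
Tablet compression finishes: Feb 5, 1999 + 33 days = Mar 10, 1999.
Coating is applied: Mar 10, 1999 + 6 weeks = Apr 21, 1999.
QA release testing starts: Apr 21, 1999 + 12 days = May 3, 1999.

1999-05-03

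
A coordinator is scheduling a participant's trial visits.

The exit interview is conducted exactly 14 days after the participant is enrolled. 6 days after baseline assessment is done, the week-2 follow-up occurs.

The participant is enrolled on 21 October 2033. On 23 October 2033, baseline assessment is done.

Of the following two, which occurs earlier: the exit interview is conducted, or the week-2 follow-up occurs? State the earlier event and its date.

The participant is enrolled: Oct 21, 2033.
The exit interview is conducted: Oct 21, 2033 + 14 days = Nov 4, 2033.
Baseline assessment is done: Oct 23, 2033.
The week-2 follow-up occurs: Oct 23, 2033 + 6 days = Oct 29, 2033.
Comparing: the exit interview is conducted on Nov 4, 2033 vs the week-2 follow-up occurs on Oct 29, 2033. Earlier: the week-2 follow-up occurs.

The week-2 follow-up occurs — 29 October 2033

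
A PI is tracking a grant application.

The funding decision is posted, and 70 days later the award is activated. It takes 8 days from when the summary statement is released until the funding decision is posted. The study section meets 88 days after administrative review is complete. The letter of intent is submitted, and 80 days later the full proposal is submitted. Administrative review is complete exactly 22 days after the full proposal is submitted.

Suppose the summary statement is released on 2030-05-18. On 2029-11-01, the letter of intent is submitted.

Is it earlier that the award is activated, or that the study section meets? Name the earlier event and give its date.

The study section meets — 2030-05-10

The summary statement is released: May 18, 2030.
The funding decision is posted: May 18, 2030 + 8 days = May 26, 2030.
The award is activated: May 26, 2030 + 70 days = Aug 4, 2030.
The letter of intent is submitted: Nov 1, 2029.
The full proposal is submitted: Nov 1, 2029 + 80 days = Jan 20, 2030.
Administrative review is complete: Jan 20, 2030 + 22 days = Feb 11, 2030.
The study section meets: Feb 11, 2030 + 88 days = May 10, 2030.
Comparing: the award is activated on Aug 4, 2030 vs the study section meets on May 10, 2030. Earlier: the study section meets.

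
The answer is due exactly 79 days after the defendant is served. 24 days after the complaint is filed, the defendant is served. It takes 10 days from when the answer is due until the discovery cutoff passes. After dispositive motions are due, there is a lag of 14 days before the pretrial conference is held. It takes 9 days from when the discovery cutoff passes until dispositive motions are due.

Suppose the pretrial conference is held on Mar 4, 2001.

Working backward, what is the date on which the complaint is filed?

Oct 19, 2000

The pretrial conference is held: Mar 4, 2001.
Dispositive motions are due: Mar 4, 2001 − 14 days = Feb 18, 2001.
The discovery cutoff passes: Feb 18, 2001 − 9 days = Feb 9, 2001.
The answer is due: Feb 9, 2001 − 10 days = Jan 30, 2001.
The defendant is served: Jan 30, 2001 − 79 days = Nov 12, 2000.
The complaint is filed: Nov 12, 2000 − 24 days = Oct 19, 2000.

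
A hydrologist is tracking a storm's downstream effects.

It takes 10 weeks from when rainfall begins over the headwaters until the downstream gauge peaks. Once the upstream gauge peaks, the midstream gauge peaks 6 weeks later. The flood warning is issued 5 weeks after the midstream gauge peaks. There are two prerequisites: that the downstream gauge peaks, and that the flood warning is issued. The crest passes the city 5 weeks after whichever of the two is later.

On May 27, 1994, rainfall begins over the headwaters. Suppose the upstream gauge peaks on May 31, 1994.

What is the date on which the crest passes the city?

September 20, 1994

Rainfall begins over the headwaters: May 27, 1994.
The downstream gauge peaks: May 27, 1994 + 10 weeks = Aug 5, 1994.
The upstream gauge peaks: May 31, 1994.
The midstream gauge peaks: May 31, 1994 + 6 weeks = Jul 12, 1994.
The flood warning is issued: Jul 12, 1994 + 5 weeks = Aug 16, 1994.
Both prerequisites met — the downstream gauge peaks (Aug 5, 1994), the flood warning is issued (Aug 16, 1994); the later is Aug 16, 1994.
The crest passes the city: Aug 16, 1994 + 5 weeks = Sep 20, 1994.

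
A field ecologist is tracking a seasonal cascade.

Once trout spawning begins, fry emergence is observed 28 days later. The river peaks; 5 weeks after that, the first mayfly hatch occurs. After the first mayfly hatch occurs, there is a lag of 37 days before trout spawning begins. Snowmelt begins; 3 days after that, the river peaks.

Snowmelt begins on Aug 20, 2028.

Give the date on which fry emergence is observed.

Snowmelt begins: Aug 20, 2028.
The river peaks: Aug 20, 2028 + 3 days = Aug 23, 2028.
The first mayfly hatch occurs: Aug 23, 2028 + 5 weeks = Sep 27, 2028.
Trout spawning begins: Sep 27, 2028 + 37 days = Nov 3, 2028.
Fry emergence is observed: Nov 3, 2028 + 28 days = Dec 1, 2028.

Dec 1, 2028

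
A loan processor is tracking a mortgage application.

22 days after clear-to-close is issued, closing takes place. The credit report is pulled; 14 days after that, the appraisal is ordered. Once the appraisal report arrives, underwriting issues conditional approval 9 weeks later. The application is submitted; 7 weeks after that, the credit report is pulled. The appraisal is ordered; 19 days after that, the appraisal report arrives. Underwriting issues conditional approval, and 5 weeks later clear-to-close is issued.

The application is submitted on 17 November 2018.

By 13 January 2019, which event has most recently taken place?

The application is submitted: Nov 17, 2018.
The credit report is pulled: Nov 17, 2018 + 7 weeks = Jan 5, 2019.
The appraisal is ordered: Jan 5, 2019 + 14 days = Jan 19, 2019.
The appraisal report arrives: Jan 19, 2019 + 19 days = Feb 7, 2019.
Underwriting issues conditional approval: Feb 7, 2019 + 9 weeks = Apr 11, 2019.
Clear-to-close is issued: Apr 11, 2019 + 5 weeks = May 16, 2019.
Closing takes place: May 16, 2019 + 22 days = Jun 7, 2019.
Jan 13, 2019 falls between when the credit report is pulled (Jan 5, 2019) and when the appraisal is ordered (Jan 19, 2019).

The credit report is pulled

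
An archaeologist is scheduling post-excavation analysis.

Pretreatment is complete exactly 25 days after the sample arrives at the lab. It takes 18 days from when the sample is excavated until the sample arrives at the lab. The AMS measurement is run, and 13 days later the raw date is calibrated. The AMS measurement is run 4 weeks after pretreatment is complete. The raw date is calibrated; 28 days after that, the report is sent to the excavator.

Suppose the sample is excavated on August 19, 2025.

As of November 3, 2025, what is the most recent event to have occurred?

The sample is excavated: Aug 19, 2025.
The sample arrives at the lab: Aug 19, 2025 + 18 days = Sep 6, 2025.
Pretreatment is complete: Sep 6, 2025 + 25 days = Oct 1, 2025.
The AMS measurement is run: Oct 1, 2025 + 4 weeks = Oct 29, 2025.
The raw date is calibrated: Oct 29, 2025 + 13 days = Nov 11, 2025.
The report is sent to the excavator: Nov 11, 2025 + 28 days = Dec 9, 2025.
Nov 3, 2025 falls between when the AMS measurement is run (Oct 29, 2025) and when the raw date is calibrated (Nov 11, 2025).

The AMS measurement is run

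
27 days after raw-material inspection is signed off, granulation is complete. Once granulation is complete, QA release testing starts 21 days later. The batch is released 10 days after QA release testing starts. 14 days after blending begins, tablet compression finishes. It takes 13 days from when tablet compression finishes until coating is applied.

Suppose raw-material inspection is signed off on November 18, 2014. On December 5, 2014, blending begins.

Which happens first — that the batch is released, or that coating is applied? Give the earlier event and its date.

Coating is applied — January 1, 2015

Raw-material inspection is signed off: Nov 18, 2014.
Granulation is complete: Nov 18, 2014 + 27 days = Dec 15, 2014.
QA release testing starts: Dec 15, 2014 + 21 days = Jan 5, 2015.
The batch is released: Jan 5, 2015 + 10 days = Jan 15, 2015.
Blending begins: Dec 5, 2014.
Tablet compression finishes: Dec 5, 2014 + 14 days = Dec 19, 2014.
Coating is applied: Dec 19, 2014 + 13 days = Jan 1, 2015.
Comparing: the batch is released on Jan 15, 2015 vs coating is applied on Jan 1, 2015. Earlier: coating is applied.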